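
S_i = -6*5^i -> [-6, -30, -150, -750, -3750]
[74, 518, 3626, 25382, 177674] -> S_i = 74*7^i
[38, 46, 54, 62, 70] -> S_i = 38 + 8*i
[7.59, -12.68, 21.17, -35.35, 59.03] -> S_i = 7.59*(-1.67)^i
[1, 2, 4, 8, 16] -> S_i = 1*2^i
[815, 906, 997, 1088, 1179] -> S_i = 815 + 91*i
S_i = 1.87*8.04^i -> [1.87, 15.03, 120.88, 971.87, 7813.86]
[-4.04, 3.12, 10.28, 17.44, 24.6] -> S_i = -4.04 + 7.16*i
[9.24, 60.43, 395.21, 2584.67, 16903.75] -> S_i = 9.24*6.54^i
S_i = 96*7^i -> [96, 672, 4704, 32928, 230496]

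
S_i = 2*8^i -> [2, 16, 128, 1024, 8192]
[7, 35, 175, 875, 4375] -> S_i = 7*5^i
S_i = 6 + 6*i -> [6, 12, 18, 24, 30]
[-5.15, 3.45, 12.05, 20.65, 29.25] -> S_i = -5.15 + 8.60*i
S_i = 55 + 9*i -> [55, 64, 73, 82, 91]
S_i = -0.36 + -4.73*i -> [-0.36, -5.09, -9.82, -14.55, -19.28]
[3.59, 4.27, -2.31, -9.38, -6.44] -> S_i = Random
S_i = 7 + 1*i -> [7, 8, 9, 10, 11]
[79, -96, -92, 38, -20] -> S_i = Random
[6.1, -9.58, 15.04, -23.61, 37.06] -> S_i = 6.10*(-1.57)^i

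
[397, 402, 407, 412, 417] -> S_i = 397 + 5*i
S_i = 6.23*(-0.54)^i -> [6.23, -3.36, 1.82, -0.98, 0.53]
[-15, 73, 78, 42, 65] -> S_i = Random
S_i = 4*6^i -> [4, 24, 144, 864, 5184]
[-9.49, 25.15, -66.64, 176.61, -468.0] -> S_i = -9.49*(-2.65)^i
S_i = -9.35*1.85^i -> [-9.35, -17.3, -32.0, -59.2, -109.52]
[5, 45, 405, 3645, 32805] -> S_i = 5*9^i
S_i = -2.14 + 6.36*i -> [-2.14, 4.22, 10.58, 16.94, 23.3]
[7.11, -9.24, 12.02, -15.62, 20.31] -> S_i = 7.11*(-1.30)^i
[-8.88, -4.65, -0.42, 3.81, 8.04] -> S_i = -8.88 + 4.23*i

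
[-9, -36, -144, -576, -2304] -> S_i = -9*4^i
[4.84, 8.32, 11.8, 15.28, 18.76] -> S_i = 4.84 + 3.48*i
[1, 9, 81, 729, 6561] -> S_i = 1*9^i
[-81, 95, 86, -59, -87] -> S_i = Random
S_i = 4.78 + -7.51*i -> [4.78, -2.73, -10.24, -17.75, -25.26]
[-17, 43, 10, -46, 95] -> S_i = Random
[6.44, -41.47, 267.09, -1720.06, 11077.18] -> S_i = 6.44*(-6.44)^i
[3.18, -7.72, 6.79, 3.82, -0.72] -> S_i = Random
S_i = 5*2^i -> [5, 10, 20, 40, 80]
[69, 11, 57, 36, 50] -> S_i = Random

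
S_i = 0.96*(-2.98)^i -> [0.96, -2.86, 8.53, -25.41, 75.71]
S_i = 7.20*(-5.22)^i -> [7.2, -37.58, 196.19, -1024.1, 5345.82]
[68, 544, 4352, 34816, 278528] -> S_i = 68*8^i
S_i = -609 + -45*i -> [-609, -654, -699, -744, -789]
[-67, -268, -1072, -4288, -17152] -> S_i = -67*4^i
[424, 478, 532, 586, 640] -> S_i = 424 + 54*i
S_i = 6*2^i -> [6, 12, 24, 48, 96]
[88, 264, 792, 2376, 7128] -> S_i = 88*3^i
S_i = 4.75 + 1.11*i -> [4.75, 5.86, 6.97, 8.08, 9.19]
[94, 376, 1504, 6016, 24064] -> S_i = 94*4^i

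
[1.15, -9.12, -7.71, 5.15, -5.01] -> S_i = Random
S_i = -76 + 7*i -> [-76, -69, -62, -55, -48]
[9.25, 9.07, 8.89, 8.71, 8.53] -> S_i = 9.25 + -0.18*i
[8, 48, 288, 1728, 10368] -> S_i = 8*6^i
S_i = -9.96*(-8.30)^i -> [-9.96, 82.67, -686.14, 5695.0, -47268.49]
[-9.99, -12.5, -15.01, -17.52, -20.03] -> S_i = -9.99 + -2.51*i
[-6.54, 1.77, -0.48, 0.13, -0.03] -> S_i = -6.54*(-0.27)^i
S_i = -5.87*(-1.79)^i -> [-5.87, 10.51, -18.81, 33.67, -60.26]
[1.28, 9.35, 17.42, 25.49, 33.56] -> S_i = 1.28 + 8.07*i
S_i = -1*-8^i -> [-1, 8, -64, 512, -4096]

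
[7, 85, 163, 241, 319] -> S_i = 7 + 78*i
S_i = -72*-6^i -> [-72, 432, -2592, 15552, -93312]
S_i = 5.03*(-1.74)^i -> [5.03, -8.75, 15.23, -26.5, 46.11]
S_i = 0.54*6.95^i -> [0.54, 3.75, 26.08, 181.28, 1259.89]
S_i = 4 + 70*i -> [4, 74, 144, 214, 284]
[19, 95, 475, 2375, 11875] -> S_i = 19*5^i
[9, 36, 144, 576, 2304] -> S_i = 9*4^i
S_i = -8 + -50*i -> [-8, -58, -108, -158, -208]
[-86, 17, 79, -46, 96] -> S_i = Random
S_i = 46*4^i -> [46, 184, 736, 2944, 11776]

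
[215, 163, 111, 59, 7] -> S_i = 215 + -52*i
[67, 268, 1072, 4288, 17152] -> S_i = 67*4^i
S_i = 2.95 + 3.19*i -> [2.95, 6.14, 9.33, 12.52, 15.71]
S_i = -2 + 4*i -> [-2, 2, 6, 10, 14]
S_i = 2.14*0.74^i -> [2.14, 1.58, 1.17, 0.87, 0.64]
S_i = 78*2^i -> [78, 156, 312, 624, 1248]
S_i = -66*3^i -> [-66, -198, -594, -1782, -5346]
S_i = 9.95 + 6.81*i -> [9.95, 16.76, 23.57, 30.38, 37.19]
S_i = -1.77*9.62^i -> [-1.77, -17.03, -163.8, -1575.79, -15159.1]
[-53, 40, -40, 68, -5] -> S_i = Random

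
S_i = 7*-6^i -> [7, -42, 252, -1512, 9072]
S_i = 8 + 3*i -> [8, 11, 14, 17, 20]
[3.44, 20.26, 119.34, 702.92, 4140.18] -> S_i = 3.44*5.89^i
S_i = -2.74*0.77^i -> [-2.74, -2.11, -1.62, -1.25, -0.96]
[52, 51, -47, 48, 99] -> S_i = Random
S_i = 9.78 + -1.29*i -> [9.78, 8.49, 7.2, 5.91, 4.62]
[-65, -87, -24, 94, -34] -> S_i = Random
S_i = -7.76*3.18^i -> [-7.76, -24.68, -78.47, -249.54, -793.54]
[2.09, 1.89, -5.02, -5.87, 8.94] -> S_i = Random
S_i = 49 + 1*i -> [49, 50, 51, 52, 53]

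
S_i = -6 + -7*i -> [-6, -13, -20, -27, -34]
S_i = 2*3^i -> [2, 6, 18, 54, 162]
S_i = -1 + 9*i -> [-1, 8, 17, 26, 35]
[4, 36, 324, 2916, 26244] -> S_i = 4*9^i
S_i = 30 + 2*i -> [30, 32, 34, 36, 38]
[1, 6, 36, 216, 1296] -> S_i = 1*6^i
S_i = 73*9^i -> [73, 657, 5913, 53217, 478953]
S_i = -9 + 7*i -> [-9, -2, 5, 12, 19]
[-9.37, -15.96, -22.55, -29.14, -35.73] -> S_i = -9.37 + -6.59*i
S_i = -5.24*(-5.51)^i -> [-5.24, 28.87, -159.09, 876.57, -4829.89]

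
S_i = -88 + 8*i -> [-88, -80, -72, -64, -56]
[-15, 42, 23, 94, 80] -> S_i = Random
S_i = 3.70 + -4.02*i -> [3.7, -0.32, -4.34, -8.36, -12.38]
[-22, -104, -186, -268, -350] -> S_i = -22 + -82*i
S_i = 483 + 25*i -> [483, 508, 533, 558, 583]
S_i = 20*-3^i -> [20, -60, 180, -540, 1620]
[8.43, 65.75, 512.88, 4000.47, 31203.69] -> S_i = 8.43*7.80^i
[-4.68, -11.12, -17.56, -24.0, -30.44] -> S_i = -4.68 + -6.44*i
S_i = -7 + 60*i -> [-7, 53, 113, 173, 233]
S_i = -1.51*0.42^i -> [-1.51, -0.63, -0.27, -0.11, -0.05]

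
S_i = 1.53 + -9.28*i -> [1.53, -7.75, -17.03, -26.31, -35.59]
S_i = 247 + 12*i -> [247, 259, 271, 283, 295]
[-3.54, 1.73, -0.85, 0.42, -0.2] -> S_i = -3.54*(-0.49)^i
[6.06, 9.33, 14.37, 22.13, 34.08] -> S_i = 6.06*1.54^i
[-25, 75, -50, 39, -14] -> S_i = Random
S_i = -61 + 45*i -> [-61, -16, 29, 74, 119]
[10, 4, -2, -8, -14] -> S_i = 10 + -6*i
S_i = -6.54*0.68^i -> [-6.54, -4.45, -3.02, -2.06, -1.4]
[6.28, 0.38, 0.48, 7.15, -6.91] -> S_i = Random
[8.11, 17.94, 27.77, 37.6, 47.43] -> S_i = 8.11 + 9.83*i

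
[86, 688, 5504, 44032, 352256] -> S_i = 86*8^i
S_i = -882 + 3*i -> [-882, -879, -876, -873, -870]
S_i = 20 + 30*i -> [20, 50, 80, 110, 140]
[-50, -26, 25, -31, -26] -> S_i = Random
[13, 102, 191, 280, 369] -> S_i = 13 + 89*i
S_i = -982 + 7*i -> [-982, -975, -968, -961, -954]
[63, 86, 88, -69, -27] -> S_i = Random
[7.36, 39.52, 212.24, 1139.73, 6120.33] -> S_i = 7.36*5.37^i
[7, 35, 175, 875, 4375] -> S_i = 7*5^i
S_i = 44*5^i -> [44, 220, 1100, 5500, 27500]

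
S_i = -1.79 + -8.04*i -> [-1.79, -9.83, -17.87, -25.91, -33.95]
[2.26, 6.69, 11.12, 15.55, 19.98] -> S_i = 2.26 + 4.43*i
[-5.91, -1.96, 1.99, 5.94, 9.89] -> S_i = -5.91 + 3.95*i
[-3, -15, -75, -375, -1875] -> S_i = -3*5^i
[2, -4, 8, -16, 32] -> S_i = 2*-2^i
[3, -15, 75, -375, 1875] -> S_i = 3*-5^i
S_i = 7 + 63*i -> [7, 70, 133, 196, 259]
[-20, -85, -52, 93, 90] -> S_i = Random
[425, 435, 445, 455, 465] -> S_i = 425 + 10*i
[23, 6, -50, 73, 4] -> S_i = Random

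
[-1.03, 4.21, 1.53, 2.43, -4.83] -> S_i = Random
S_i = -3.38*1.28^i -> [-3.38, -4.33, -5.54, -7.09, -9.07]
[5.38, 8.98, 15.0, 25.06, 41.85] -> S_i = 5.38*1.67^i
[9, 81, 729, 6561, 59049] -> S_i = 9*9^i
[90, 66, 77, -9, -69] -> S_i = Random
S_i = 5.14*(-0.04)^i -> [5.14, -0.21, 0.01, -0.0, 0.0]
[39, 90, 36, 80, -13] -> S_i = Random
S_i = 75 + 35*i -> [75, 110, 145, 180, 215]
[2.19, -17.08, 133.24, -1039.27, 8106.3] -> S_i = 2.19*(-7.80)^i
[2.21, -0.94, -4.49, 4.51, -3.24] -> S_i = Random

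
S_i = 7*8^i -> [7, 56, 448, 3584, 28672]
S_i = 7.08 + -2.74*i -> [7.08, 4.34, 1.6, -1.14, -3.88]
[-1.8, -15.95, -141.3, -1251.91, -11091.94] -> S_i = -1.80*8.86^i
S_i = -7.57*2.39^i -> [-7.57, -18.09, -43.24, -103.35, -246.99]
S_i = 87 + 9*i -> [87, 96, 105, 114, 123]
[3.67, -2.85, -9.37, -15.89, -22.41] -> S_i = 3.67 + -6.52*i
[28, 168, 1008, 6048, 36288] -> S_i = 28*6^i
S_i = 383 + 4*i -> [383, 387, 391, 395, 399]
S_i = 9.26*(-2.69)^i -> [9.26, -24.91, 67.01, -180.25, 484.86]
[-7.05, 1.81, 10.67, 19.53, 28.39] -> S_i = -7.05 + 8.86*i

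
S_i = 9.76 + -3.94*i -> [9.76, 5.82, 1.88, -2.06, -6.0]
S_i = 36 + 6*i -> [36, 42, 48, 54, 60]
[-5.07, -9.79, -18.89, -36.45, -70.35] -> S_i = -5.07*1.93^i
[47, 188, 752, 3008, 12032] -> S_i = 47*4^i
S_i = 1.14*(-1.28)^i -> [1.14, -1.46, 1.87, -2.39, 3.06]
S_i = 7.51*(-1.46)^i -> [7.51, -10.96, 16.01, -23.37, 34.12]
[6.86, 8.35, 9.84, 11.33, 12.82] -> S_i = 6.86 + 1.49*i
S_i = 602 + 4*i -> [602, 606, 610, 614, 618]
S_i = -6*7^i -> [-6, -42, -294, -2058, -14406]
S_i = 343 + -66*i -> [343, 277, 211, 145, 79]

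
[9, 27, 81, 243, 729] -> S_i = 9*3^i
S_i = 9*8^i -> [9, 72, 576, 4608, 36864]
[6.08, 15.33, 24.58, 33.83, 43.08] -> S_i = 6.08 + 9.25*i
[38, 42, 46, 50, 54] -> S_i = 38 + 4*i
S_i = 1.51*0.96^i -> [1.51, 1.45, 1.39, 1.34, 1.28]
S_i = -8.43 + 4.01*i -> [-8.43, -4.42, -0.41, 3.6, 7.61]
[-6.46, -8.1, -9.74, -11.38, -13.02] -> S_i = -6.46 + -1.64*i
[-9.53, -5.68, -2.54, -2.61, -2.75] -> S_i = Random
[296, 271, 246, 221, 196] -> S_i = 296 + -25*i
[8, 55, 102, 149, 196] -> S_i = 8 + 47*i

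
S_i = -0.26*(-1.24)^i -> [-0.26, 0.32, -0.4, 0.5, -0.61]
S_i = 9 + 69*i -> [9, 78, 147, 216, 285]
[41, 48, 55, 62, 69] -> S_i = 41 + 7*i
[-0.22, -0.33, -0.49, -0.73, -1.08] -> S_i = -0.22*1.49^i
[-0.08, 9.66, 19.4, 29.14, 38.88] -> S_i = -0.08 + 9.74*i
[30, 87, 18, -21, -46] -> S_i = Random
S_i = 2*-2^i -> [2, -4, 8, -16, 32]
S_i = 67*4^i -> [67, 268, 1072, 4288, 17152]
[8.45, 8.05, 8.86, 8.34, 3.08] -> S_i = Random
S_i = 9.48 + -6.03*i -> [9.48, 3.45, -2.58, -8.61, -14.64]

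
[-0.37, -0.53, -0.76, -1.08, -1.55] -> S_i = -0.37*1.43^i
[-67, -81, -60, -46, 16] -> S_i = Random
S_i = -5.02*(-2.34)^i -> [-5.02, 11.75, -27.49, 64.32, -150.51]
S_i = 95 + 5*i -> [95, 100, 105, 110, 115]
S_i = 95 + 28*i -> [95, 123, 151, 179, 207]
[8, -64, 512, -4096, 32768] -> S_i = 8*-8^i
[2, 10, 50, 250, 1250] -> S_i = 2*5^i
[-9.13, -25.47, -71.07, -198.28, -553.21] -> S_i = -9.13*2.79^i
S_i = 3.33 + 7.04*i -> [3.33, 10.37, 17.41, 24.45, 31.49]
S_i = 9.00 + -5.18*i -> [9.0, 3.82, -1.36, -6.54, -11.72]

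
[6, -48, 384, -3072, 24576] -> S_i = 6*-8^i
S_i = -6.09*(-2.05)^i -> [-6.09, 12.48, -25.59, 52.47, -107.56]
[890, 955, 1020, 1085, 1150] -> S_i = 890 + 65*i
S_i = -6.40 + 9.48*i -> [-6.4, 3.08, 12.56, 22.04, 31.52]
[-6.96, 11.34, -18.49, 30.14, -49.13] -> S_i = -6.96*(-1.63)^i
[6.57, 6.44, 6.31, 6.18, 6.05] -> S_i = 6.57 + -0.13*i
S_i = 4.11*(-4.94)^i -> [4.11, -20.3, 100.3, -495.48, 2447.65]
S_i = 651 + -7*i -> [651, 644, 637, 630, 623]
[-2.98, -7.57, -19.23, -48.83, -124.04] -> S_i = -2.98*2.54^i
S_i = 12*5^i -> [12, 60, 300, 1500, 7500]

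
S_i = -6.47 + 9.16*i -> [-6.47, 2.69, 11.85, 21.01, 30.17]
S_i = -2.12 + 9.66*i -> [-2.12, 7.54, 17.2, 26.86, 36.52]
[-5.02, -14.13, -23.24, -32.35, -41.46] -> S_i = -5.02 + -9.11*i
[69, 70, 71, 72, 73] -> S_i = 69 + 1*i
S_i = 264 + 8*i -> [264, 272, 280, 288, 296]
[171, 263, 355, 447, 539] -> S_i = 171 + 92*i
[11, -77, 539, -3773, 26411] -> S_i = 11*-7^i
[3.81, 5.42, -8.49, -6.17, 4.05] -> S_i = Random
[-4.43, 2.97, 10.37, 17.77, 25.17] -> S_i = -4.43 + 7.40*i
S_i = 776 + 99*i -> [776, 875, 974, 1073, 1172]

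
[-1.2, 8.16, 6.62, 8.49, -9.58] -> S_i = Random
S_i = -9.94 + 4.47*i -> [-9.94, -5.47, -1.0, 3.47, 7.94]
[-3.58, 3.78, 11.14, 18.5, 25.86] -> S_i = -3.58 + 7.36*i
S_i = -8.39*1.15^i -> [-8.39, -9.65, -11.1, -12.76, -14.67]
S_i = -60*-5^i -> [-60, 300, -1500, 7500, -37500]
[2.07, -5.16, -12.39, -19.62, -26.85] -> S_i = 2.07 + -7.23*i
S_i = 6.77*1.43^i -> [6.77, 9.68, 13.84, 19.8, 28.31]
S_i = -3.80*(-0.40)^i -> [-3.8, 1.52, -0.61, 0.24, -0.1]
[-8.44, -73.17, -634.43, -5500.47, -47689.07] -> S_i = -8.44*8.67^i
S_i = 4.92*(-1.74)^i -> [4.92, -8.56, 14.9, -25.92, 45.1]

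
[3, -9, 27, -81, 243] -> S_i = 3*-3^i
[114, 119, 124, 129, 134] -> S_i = 114 + 5*i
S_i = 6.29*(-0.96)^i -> [6.29, -6.04, 5.8, -5.56, 5.34]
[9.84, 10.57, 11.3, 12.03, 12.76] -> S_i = 9.84 + 0.73*i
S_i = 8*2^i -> [8, 16, 32, 64, 128]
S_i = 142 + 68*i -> [142, 210, 278, 346, 414]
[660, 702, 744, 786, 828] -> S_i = 660 + 42*i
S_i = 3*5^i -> [3, 15, 75, 375, 1875]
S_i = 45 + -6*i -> [45, 39, 33, 27, 21]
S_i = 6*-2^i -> [6, -12, 24, -48, 96]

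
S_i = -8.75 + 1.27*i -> [-8.75, -7.48, -6.21, -4.94, -3.67]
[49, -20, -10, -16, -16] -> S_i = Random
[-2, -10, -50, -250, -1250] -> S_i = -2*5^i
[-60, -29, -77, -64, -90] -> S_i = Random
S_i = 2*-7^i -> [2, -14, 98, -686, 4802]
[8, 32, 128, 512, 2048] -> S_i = 8*4^i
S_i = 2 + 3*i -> [2, 5, 8, 11, 14]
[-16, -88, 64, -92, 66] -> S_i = Random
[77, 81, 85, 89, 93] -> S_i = 77 + 4*i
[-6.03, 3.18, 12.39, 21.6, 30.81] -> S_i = -6.03 + 9.21*i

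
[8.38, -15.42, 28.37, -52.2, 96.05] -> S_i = 8.38*(-1.84)^i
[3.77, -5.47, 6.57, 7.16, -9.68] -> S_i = Random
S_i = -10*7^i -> [-10, -70, -490, -3430, -24010]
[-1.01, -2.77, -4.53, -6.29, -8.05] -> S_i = -1.01 + -1.76*i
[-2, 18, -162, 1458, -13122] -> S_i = -2*-9^i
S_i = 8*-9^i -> [8, -72, 648, -5832, 52488]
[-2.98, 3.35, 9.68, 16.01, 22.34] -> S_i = -2.98 + 6.33*i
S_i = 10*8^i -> [10, 80, 640, 5120, 40960]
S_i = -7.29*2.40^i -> [-7.29, -17.5, -41.99, -100.78, -241.86]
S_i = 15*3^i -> [15, 45, 135, 405, 1215]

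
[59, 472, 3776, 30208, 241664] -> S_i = 59*8^i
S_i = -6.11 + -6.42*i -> [-6.11, -12.53, -18.95, -25.37, -31.79]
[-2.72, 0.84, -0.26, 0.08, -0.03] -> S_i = -2.72*(-0.31)^i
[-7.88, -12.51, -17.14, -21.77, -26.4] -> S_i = -7.88 + -4.63*i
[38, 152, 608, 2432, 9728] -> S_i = 38*4^i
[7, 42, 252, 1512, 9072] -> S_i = 7*6^i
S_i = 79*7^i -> [79, 553, 3871, 27097, 189679]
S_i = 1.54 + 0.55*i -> [1.54, 2.09, 2.64, 3.19, 3.74]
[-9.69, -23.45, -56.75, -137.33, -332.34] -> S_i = -9.69*2.42^i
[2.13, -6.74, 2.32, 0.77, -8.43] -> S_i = Random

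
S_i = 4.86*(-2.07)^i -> [4.86, -10.06, 20.82, -43.11, 89.23]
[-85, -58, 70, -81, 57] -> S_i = Random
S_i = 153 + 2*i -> [153, 155, 157, 159, 161]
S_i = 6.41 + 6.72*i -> [6.41, 13.13, 19.85, 26.57, 33.29]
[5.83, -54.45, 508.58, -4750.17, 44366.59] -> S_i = 5.83*(-9.34)^i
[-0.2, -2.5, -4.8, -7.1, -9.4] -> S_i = -0.20 + -2.30*i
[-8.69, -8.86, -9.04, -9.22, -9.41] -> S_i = -8.69*1.02^i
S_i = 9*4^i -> [9, 36, 144, 576, 2304]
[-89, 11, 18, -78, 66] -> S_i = Random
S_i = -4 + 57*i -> [-4, 53, 110, 167, 224]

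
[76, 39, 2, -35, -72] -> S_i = 76 + -37*i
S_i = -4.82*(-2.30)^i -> [-4.82, 11.09, -25.5, 58.64, -134.88]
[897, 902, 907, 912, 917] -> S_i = 897 + 5*i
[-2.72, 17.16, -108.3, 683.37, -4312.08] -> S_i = -2.72*(-6.31)^i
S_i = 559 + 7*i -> [559, 566, 573, 580, 587]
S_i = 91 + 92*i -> [91, 183, 275, 367, 459]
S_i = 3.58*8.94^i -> [3.58, 32.01, 286.13, 2557.97, 22868.26]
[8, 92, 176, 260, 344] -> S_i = 8 + 84*i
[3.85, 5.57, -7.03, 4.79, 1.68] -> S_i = Random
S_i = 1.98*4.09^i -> [1.98, 8.1, 33.12, 135.47, 554.06]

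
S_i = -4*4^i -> [-4, -16, -64, -256, -1024]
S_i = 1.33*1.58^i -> [1.33, 2.1, 3.32, 5.25, 8.29]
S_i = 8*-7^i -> [8, -56, 392, -2744, 19208]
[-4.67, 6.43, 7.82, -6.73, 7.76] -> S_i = Random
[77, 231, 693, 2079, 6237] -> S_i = 77*3^i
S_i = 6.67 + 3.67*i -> [6.67, 10.34, 14.01, 17.68, 21.35]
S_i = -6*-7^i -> [-6, 42, -294, 2058, -14406]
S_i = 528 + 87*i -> [528, 615, 702, 789, 876]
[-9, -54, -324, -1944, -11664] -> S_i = -9*6^i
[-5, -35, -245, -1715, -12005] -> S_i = -5*7^i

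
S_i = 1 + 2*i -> [1, 3, 5, 7, 9]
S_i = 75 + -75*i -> [75, 0, -75, -150, -225]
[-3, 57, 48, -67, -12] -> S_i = Random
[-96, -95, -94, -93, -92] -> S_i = -96 + 1*i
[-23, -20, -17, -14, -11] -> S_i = -23 + 3*i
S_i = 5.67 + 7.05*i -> [5.67, 12.72, 19.77, 26.82, 33.87]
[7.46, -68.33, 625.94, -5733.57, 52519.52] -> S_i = 7.46*(-9.16)^i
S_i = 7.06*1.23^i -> [7.06, 8.68, 10.68, 13.14, 16.16]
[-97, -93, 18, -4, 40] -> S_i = Random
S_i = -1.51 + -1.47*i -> [-1.51, -2.98, -4.45, -5.92, -7.39]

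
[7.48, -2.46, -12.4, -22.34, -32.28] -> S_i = 7.48 + -9.94*i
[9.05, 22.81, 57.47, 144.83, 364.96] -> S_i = 9.05*2.52^i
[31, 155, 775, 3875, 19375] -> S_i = 31*5^i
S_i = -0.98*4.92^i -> [-0.98, -4.82, -23.72, -116.71, -574.23]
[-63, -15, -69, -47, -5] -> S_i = Random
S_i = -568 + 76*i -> [-568, -492, -416, -340, -264]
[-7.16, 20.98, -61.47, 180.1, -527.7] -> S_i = -7.16*(-2.93)^i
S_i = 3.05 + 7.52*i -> [3.05, 10.57, 18.09, 25.61, 33.13]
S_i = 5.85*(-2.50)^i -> [5.85, -14.62, 36.56, -91.41, 228.52]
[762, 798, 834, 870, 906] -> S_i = 762 + 36*i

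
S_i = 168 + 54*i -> [168, 222, 276, 330, 384]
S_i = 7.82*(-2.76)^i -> [7.82, -21.58, 59.57, -164.41, 453.78]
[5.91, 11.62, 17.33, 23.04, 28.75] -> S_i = 5.91 + 5.71*i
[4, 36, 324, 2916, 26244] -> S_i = 4*9^i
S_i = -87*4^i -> [-87, -348, -1392, -5568, -22272]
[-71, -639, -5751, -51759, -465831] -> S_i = -71*9^i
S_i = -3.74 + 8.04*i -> [-3.74, 4.3, 12.34, 20.38, 28.42]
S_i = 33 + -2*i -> [33, 31, 29, 27, 25]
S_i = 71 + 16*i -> [71, 87, 103, 119, 135]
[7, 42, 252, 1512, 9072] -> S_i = 7*6^i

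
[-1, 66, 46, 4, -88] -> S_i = Random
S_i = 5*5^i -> [5, 25, 125, 625, 3125]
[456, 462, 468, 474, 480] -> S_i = 456 + 6*i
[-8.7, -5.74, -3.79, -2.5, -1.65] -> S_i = -8.70*0.66^i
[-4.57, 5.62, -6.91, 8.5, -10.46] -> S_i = -4.57*(-1.23)^i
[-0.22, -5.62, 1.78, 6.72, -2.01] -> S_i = Random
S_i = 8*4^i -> [8, 32, 128, 512, 2048]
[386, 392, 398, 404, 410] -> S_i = 386 + 6*i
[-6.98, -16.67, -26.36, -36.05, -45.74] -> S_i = -6.98 + -9.69*i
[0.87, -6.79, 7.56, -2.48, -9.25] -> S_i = Random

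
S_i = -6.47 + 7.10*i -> [-6.47, 0.63, 7.73, 14.83, 21.93]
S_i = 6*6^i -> [6, 36, 216, 1296, 7776]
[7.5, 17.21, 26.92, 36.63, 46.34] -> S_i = 7.50 + 9.71*i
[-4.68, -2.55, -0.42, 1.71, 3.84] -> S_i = -4.68 + 2.13*i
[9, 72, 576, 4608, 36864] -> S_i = 9*8^i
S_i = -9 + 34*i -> [-9, 25, 59, 93, 127]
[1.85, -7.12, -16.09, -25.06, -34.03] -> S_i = 1.85 + -8.97*i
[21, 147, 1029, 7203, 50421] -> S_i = 21*7^i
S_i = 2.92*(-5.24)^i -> [2.92, -15.3, 80.18, -420.12, 2201.45]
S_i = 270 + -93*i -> [270, 177, 84, -9, -102]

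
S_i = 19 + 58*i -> [19, 77, 135, 193, 251]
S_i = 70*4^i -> [70, 280, 1120, 4480, 17920]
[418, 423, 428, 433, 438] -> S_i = 418 + 5*i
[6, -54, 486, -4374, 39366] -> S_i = 6*-9^i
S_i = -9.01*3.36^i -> [-9.01, -30.27, -101.72, -341.78, -1148.37]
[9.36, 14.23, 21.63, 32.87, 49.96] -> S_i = 9.36*1.52^i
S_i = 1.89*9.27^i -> [1.89, 17.52, 162.41, 1505.57, 13956.64]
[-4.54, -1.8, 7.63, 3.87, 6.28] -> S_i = Random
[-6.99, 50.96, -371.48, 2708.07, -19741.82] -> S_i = -6.99*(-7.29)^i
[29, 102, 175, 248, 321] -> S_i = 29 + 73*i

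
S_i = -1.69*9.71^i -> [-1.69, -16.41, -159.34, -1547.19, -15023.24]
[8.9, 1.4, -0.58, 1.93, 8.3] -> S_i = Random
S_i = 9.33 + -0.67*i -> [9.33, 8.66, 7.99, 7.32, 6.65]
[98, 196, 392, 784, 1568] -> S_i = 98*2^i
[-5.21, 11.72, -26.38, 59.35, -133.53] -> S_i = -5.21*(-2.25)^i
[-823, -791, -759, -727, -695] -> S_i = -823 + 32*i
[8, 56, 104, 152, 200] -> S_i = 8 + 48*i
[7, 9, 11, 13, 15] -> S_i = 7 + 2*i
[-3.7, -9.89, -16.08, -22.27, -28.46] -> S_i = -3.70 + -6.19*i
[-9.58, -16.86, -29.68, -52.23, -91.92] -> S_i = -9.58*1.76^i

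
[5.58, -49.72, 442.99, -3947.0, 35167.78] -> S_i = 5.58*(-8.91)^i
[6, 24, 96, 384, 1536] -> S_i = 6*4^i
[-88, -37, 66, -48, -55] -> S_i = Random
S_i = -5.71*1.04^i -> [-5.71, -5.94, -6.18, -6.42, -6.68]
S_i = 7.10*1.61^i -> [7.1, 11.43, 18.4, 29.63, 47.7]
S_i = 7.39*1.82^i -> [7.39, 13.45, 24.48, 44.55, 81.08]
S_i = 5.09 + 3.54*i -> [5.09, 8.63, 12.17, 15.71, 19.25]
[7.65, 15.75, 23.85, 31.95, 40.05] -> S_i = 7.65 + 8.10*i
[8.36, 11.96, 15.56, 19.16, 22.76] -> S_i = 8.36 + 3.60*i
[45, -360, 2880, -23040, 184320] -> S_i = 45*-8^i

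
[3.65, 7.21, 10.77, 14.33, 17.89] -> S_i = 3.65 + 3.56*i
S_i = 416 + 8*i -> [416, 424, 432, 440, 448]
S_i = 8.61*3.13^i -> [8.61, 26.95, 84.35, 264.02, 826.38]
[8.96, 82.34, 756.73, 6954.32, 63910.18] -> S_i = 8.96*9.19^i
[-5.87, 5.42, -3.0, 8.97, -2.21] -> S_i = Random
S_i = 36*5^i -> [36, 180, 900, 4500, 22500]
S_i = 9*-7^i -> [9, -63, 441, -3087, 21609]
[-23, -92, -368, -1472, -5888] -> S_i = -23*4^i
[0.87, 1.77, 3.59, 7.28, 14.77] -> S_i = 0.87*2.03^i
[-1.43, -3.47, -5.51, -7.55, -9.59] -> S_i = -1.43 + -2.04*i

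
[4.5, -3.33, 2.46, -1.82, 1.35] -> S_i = 4.50*(-0.74)^i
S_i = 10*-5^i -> [10, -50, 250, -1250, 6250]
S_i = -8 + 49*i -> [-8, 41, 90, 139, 188]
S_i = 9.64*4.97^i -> [9.64, 47.91, 238.12, 1183.44, 5881.7]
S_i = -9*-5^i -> [-9, 45, -225, 1125, -5625]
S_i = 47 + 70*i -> [47, 117, 187, 257, 327]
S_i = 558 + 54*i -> [558, 612, 666, 720, 774]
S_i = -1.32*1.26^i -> [-1.32, -1.66, -2.1, -2.64, -3.33]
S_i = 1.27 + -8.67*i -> [1.27, -7.4, -16.07, -24.74, -33.41]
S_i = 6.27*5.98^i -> [6.27, 37.49, 224.22, 1340.82, 8018.11]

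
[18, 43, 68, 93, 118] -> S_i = 18 + 25*i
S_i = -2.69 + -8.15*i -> [-2.69, -10.84, -18.99, -27.14, -35.29]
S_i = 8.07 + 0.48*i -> [8.07, 8.55, 9.03, 9.51, 9.99]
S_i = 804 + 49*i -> [804, 853, 902, 951, 1000]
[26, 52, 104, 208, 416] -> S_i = 26*2^i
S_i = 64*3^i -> [64, 192, 576, 1728, 5184]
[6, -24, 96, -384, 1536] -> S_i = 6*-4^i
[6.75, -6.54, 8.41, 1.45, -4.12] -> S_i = Random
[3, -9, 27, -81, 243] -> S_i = 3*-3^i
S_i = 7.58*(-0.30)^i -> [7.58, -2.27, 0.68, -0.2, 0.06]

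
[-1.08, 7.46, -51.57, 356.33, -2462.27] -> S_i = -1.08*(-6.91)^i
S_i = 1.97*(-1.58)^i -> [1.97, -3.11, 4.92, -7.77, 12.28]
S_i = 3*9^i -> [3, 27, 243, 2187, 19683]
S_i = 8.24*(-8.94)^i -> [8.24, -73.67, 658.57, -5887.62, 52635.32]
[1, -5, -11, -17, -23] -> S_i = 1 + -6*i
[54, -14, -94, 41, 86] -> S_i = Random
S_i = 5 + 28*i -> [5, 33, 61, 89, 117]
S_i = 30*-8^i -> [30, -240, 1920, -15360, 122880]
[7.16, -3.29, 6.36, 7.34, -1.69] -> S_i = Random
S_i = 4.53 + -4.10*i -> [4.53, 0.43, -3.67, -7.77, -11.87]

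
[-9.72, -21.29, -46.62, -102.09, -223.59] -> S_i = -9.72*2.19^i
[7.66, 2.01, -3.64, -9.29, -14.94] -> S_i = 7.66 + -5.65*i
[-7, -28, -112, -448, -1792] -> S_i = -7*4^i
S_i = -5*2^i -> [-5, -10, -20, -40, -80]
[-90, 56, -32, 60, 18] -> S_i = Random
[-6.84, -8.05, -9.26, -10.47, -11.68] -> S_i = -6.84 + -1.21*i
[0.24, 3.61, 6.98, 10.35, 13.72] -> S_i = 0.24 + 3.37*i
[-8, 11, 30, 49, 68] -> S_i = -8 + 19*i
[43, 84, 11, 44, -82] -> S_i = Random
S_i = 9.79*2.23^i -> [9.79, 21.83, 48.68, 108.57, 242.1]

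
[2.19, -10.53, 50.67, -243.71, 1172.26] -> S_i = 2.19*(-4.81)^i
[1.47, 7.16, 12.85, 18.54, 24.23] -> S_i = 1.47 + 5.69*i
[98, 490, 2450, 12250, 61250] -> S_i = 98*5^i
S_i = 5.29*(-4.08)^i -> [5.29, -21.58, 88.06, -359.28, 1465.87]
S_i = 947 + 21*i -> [947, 968, 989, 1010, 1031]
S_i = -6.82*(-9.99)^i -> [-6.82, 68.13, -680.64, 6799.56, -67927.61]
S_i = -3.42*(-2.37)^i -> [-3.42, 8.11, -19.21, 45.53, -107.9]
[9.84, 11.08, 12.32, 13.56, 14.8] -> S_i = 9.84 + 1.24*i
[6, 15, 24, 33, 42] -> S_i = 6 + 9*i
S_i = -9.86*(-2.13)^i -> [-9.86, 21.0, -44.73, 95.28, -202.95]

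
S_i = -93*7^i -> [-93, -651, -4557, -31899, -223293]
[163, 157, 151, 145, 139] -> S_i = 163 + -6*i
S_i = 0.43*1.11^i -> [0.43, 0.48, 0.53, 0.59, 0.65]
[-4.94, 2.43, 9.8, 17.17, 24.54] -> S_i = -4.94 + 7.37*i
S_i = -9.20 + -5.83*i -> [-9.2, -15.03, -20.86, -26.69, -32.52]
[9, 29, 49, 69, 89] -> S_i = 9 + 20*i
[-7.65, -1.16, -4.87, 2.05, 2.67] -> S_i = Random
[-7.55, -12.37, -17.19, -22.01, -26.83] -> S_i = -7.55 + -4.82*i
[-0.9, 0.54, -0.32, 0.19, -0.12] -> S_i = -0.90*(-0.60)^i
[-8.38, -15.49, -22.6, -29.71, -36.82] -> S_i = -8.38 + -7.11*i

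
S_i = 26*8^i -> [26, 208, 1664, 13312, 106496]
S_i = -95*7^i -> [-95, -665, -4655, -32585, -228095]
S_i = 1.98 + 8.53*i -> [1.98, 10.51, 19.04, 27.57, 36.1]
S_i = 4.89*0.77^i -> [4.89, 3.77, 2.9, 2.23, 1.72]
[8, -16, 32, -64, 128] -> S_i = 8*-2^i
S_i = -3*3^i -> [-3, -9, -27, -81, -243]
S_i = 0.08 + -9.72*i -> [0.08, -9.64, -19.36, -29.08, -38.8]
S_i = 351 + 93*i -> [351, 444, 537, 630, 723]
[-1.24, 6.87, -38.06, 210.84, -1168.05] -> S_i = -1.24*(-5.54)^i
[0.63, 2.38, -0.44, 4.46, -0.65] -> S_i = Random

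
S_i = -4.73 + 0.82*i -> [-4.73, -3.91, -3.09, -2.27, -1.45]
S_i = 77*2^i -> [77, 154, 308, 616, 1232]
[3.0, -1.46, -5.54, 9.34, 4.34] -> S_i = Random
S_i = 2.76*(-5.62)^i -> [2.76, -15.51, 87.17, -489.91, 2753.31]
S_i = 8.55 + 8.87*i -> [8.55, 17.42, 26.29, 35.16, 44.03]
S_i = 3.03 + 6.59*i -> [3.03, 9.62, 16.21, 22.8, 29.39]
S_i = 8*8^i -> [8, 64, 512, 4096, 32768]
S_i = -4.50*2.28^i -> [-4.5, -10.26, -23.39, -53.34, -121.61]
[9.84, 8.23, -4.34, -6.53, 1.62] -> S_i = Random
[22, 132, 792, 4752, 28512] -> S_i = 22*6^i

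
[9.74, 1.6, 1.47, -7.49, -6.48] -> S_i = Random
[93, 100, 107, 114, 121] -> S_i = 93 + 7*i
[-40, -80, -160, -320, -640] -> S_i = -40*2^i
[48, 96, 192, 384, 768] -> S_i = 48*2^i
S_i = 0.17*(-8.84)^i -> [0.17, -1.5, 13.28, -117.44, 1038.14]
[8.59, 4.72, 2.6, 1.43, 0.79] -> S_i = 8.59*0.55^i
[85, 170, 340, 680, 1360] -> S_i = 85*2^i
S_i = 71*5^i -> [71, 355, 1775, 8875, 44375]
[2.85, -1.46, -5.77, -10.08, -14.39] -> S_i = 2.85 + -4.31*i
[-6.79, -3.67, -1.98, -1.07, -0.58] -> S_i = -6.79*0.54^i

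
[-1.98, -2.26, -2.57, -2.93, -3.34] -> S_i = -1.98*1.14^i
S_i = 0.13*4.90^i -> [0.13, 0.64, 3.12, 15.29, 74.94]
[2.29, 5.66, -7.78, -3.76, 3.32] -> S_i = Random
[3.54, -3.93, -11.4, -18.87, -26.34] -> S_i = 3.54 + -7.47*i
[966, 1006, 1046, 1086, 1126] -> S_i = 966 + 40*i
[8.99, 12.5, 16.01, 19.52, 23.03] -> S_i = 8.99 + 3.51*i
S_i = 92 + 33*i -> [92, 125, 158, 191, 224]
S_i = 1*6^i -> [1, 6, 36, 216, 1296]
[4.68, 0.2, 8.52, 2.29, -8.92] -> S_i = Random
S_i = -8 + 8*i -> [-8, 0, 8, 16, 24]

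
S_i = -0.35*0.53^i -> [-0.35, -0.19, -0.1, -0.05, -0.03]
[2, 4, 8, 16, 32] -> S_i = 2*2^i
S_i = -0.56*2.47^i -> [-0.56, -1.38, -3.42, -8.44, -20.84]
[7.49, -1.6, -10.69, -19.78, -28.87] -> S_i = 7.49 + -9.09*i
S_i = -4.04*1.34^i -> [-4.04, -5.41, -7.25, -9.72, -13.03]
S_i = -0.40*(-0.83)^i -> [-0.4, 0.33, -0.28, 0.23, -0.19]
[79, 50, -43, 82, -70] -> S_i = Random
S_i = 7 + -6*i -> [7, 1, -5, -11, -17]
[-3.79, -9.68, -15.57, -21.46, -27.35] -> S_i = -3.79 + -5.89*i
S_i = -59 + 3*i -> [-59, -56, -53, -50, -47]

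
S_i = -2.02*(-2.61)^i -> [-2.02, 5.27, -13.76, 35.91, -93.74]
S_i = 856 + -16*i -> [856, 840, 824, 808, 792]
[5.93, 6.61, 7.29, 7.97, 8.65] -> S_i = 5.93 + 0.68*i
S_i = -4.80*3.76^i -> [-4.8, -18.05, -67.86, -255.16, -959.38]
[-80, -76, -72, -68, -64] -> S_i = -80 + 4*i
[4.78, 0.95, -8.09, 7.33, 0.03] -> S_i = Random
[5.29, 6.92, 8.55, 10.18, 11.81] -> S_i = 5.29 + 1.63*i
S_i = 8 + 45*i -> [8, 53, 98, 143, 188]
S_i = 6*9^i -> [6, 54, 486, 4374, 39366]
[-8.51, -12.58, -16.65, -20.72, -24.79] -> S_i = -8.51 + -4.07*i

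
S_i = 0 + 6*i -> [0, 6, 12, 18, 24]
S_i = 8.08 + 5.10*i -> [8.08, 13.18, 18.28, 23.38, 28.48]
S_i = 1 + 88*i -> [1, 89, 177, 265, 353]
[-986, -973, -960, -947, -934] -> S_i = -986 + 13*i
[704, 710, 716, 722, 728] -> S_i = 704 + 6*i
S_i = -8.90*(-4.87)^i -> [-8.9, 43.34, -211.08, 1027.96, -5006.17]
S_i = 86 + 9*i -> [86, 95, 104, 113, 122]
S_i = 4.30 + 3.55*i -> [4.3, 7.85, 11.4, 14.95, 18.5]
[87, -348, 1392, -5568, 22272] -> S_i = 87*-4^i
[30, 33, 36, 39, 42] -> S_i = 30 + 3*i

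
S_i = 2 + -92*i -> [2, -90, -182, -274, -366]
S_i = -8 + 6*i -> [-8, -2, 4, 10, 16]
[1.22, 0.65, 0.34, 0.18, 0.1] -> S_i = 1.22*0.53^i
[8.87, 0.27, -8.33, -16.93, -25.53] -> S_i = 8.87 + -8.60*i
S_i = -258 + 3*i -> [-258, -255, -252, -249, -246]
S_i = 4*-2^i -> [4, -8, 16, -32, 64]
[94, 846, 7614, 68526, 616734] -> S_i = 94*9^i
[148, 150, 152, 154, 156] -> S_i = 148 + 2*i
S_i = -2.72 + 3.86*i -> [-2.72, 1.14, 5.0, 8.86, 12.72]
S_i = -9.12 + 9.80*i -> [-9.12, 0.68, 10.48, 20.28, 30.08]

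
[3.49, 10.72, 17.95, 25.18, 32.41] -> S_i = 3.49 + 7.23*i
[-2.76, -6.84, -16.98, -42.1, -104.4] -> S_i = -2.76*2.48^i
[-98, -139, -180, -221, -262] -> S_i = -98 + -41*i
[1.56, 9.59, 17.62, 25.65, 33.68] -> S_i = 1.56 + 8.03*i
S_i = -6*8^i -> [-6, -48, -384, -3072, -24576]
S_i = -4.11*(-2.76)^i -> [-4.11, 11.34, -31.31, 86.41, -238.49]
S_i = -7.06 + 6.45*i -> [-7.06, -0.61, 5.84, 12.29, 18.74]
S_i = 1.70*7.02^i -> [1.7, 11.93, 83.78, 588.11, 4128.55]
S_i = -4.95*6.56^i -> [-4.95, -32.47, -213.02, -1397.39, -9166.86]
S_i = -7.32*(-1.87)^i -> [-7.32, 13.69, -25.6, 47.87, -89.51]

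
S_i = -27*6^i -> [-27, -162, -972, -5832, -34992]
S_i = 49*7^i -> [49, 343, 2401, 16807, 117649]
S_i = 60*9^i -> [60, 540, 4860, 43740, 393660]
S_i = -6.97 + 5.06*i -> [-6.97, -1.91, 3.15, 8.21, 13.27]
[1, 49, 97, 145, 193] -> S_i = 1 + 48*i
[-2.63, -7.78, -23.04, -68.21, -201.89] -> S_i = -2.63*2.96^i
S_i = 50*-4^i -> [50, -200, 800, -3200, 12800]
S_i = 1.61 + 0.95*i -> [1.61, 2.56, 3.51, 4.46, 5.41]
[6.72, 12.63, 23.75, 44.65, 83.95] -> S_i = 6.72*1.88^i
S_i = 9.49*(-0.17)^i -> [9.49, -1.61, 0.27, -0.05, 0.01]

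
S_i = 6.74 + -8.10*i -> [6.74, -1.36, -9.46, -17.56, -25.66]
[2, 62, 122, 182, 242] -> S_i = 2 + 60*i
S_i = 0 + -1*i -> [0, -1, -2, -3, -4]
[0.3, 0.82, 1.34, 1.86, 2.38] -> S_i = 0.30 + 0.52*i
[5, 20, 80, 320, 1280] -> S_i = 5*4^i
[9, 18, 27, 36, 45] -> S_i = 9 + 9*i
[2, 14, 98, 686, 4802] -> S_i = 2*7^i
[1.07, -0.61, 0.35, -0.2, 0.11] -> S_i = 1.07*(-0.57)^i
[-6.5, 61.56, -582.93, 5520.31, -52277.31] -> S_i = -6.50*(-9.47)^i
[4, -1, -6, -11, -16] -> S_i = 4 + -5*i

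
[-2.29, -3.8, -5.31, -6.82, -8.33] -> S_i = -2.29 + -1.51*i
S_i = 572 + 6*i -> [572, 578, 584, 590, 596]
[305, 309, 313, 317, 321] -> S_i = 305 + 4*i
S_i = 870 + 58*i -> [870, 928, 986, 1044, 1102]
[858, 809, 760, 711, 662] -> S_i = 858 + -49*i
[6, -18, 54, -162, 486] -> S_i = 6*-3^i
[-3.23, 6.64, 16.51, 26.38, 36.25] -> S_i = -3.23 + 9.87*i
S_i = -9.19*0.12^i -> [-9.19, -1.1, -0.13, -0.02, -0.0]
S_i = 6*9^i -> [6, 54, 486, 4374, 39366]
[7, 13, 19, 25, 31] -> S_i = 7 + 6*i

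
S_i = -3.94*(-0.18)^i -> [-3.94, 0.71, -0.13, 0.02, -0.0]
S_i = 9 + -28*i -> [9, -19, -47, -75, -103]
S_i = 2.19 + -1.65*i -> [2.19, 0.54, -1.11, -2.76, -4.41]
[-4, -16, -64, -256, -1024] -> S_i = -4*4^i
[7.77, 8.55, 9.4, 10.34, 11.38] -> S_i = 7.77*1.10^i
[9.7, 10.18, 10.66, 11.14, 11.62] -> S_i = 9.70 + 0.48*i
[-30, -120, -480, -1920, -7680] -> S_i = -30*4^i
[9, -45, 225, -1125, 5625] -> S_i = 9*-5^i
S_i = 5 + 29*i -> [5, 34, 63, 92, 121]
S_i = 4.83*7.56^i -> [4.83, 36.51, 276.05, 2086.95, 15777.36]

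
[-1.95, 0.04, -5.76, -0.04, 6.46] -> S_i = Random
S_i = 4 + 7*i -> [4, 11, 18, 25, 32]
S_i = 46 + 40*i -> [46, 86, 126, 166, 206]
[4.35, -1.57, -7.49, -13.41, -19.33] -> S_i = 4.35 + -5.92*i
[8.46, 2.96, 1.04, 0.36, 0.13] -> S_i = 8.46*0.35^i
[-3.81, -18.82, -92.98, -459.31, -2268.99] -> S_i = -3.81*4.94^i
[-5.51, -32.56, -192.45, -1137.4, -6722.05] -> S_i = -5.51*5.91^i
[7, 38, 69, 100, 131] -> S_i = 7 + 31*i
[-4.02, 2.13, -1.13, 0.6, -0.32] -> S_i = -4.02*(-0.53)^i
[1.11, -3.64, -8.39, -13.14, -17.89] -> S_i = 1.11 + -4.75*i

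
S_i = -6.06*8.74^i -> [-6.06, -52.96, -462.91, -4045.82, -35360.5]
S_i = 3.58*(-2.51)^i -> [3.58, -8.99, 22.55, -56.61, 142.09]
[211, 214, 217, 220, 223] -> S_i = 211 + 3*i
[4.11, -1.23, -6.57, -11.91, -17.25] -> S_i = 4.11 + -5.34*i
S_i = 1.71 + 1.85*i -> [1.71, 3.56, 5.41, 7.26, 9.11]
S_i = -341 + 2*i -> [-341, -339, -337, -335, -333]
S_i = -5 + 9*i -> [-5, 4, 13, 22, 31]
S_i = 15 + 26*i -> [15, 41, 67, 93, 119]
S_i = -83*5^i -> [-83, -415, -2075, -10375, -51875]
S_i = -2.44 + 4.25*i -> [-2.44, 1.81, 6.06, 10.31, 14.56]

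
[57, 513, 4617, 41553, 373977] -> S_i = 57*9^i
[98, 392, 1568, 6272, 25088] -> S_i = 98*4^i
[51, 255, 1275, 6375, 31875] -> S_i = 51*5^i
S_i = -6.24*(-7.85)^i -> [-6.24, 48.98, -384.52, 3018.52, -23695.35]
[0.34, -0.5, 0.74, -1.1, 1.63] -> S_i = 0.34*(-1.48)^i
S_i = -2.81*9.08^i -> [-2.81, -25.51, -231.67, -2103.6, -19100.72]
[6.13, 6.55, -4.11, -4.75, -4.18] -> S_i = Random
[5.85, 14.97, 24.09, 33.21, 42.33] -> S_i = 5.85 + 9.12*i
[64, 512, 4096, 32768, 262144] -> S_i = 64*8^i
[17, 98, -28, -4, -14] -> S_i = Random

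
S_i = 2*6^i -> [2, 12, 72, 432, 2592]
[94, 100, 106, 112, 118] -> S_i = 94 + 6*i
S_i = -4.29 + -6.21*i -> [-4.29, -10.5, -16.71, -22.92, -29.13]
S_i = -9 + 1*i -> [-9, -8, -7, -6, -5]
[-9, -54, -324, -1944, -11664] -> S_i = -9*6^i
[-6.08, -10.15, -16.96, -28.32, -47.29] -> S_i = -6.08*1.67^i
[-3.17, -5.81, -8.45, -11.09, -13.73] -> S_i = -3.17 + -2.64*i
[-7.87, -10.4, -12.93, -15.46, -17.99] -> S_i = -7.87 + -2.53*i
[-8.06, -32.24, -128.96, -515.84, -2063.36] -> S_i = -8.06*4.00^i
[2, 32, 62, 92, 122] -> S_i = 2 + 30*i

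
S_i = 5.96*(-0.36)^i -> [5.96, -2.15, 0.77, -0.28, 0.1]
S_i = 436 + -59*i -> [436, 377, 318, 259, 200]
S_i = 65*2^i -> [65, 130, 260, 520, 1040]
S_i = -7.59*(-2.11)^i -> [-7.59, 16.01, -33.79, 71.3, -150.44]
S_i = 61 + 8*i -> [61, 69, 77, 85, 93]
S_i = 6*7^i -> [6, 42, 294, 2058, 14406]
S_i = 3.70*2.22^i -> [3.7, 8.21, 18.24, 40.48, 89.87]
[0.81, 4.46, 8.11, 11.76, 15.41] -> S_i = 0.81 + 3.65*i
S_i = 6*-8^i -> [6, -48, 384, -3072, 24576]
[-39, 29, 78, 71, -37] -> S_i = Random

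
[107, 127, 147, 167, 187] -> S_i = 107 + 20*i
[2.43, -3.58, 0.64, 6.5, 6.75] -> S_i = Random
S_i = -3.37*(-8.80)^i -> [-3.37, 29.66, -260.97, 2296.56, -20209.73]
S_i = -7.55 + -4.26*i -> [-7.55, -11.81, -16.07, -20.33, -24.59]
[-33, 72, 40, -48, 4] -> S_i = Random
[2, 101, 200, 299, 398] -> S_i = 2 + 99*i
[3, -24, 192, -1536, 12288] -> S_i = 3*-8^i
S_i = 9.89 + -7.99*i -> [9.89, 1.9, -6.09, -14.08, -22.07]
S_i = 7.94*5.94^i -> [7.94, 47.16, 280.15, 1664.1, 9884.76]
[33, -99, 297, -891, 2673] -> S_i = 33*-3^i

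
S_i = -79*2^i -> [-79, -158, -316, -632, -1264]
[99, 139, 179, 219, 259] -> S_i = 99 + 40*i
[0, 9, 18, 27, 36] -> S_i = 0 + 9*i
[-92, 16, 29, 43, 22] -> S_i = Random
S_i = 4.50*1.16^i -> [4.5, 5.22, 6.06, 7.02, 8.15]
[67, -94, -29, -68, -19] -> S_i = Random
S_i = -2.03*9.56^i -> [-2.03, -19.41, -185.53, -1773.66, -16956.16]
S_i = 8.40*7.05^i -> [8.4, 59.22, 417.5, 2943.38, 20750.84]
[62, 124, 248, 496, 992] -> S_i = 62*2^i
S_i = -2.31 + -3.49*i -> [-2.31, -5.8, -9.29, -12.78, -16.27]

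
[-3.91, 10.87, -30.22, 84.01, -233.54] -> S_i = -3.91*(-2.78)^i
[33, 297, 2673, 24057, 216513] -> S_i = 33*9^i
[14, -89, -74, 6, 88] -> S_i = Random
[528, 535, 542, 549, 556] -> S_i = 528 + 7*i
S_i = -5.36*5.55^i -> [-5.36, -29.75, -165.1, -916.31, -5085.54]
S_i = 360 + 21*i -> [360, 381, 402, 423, 444]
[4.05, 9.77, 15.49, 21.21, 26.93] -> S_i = 4.05 + 5.72*i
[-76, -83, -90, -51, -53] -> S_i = Random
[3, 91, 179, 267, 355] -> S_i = 3 + 88*i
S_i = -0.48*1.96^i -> [-0.48, -0.94, -1.84, -3.61, -7.08]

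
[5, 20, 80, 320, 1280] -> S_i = 5*4^i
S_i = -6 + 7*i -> [-6, 1, 8, 15, 22]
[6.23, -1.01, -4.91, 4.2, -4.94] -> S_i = Random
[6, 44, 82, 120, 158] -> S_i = 6 + 38*i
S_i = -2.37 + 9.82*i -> [-2.37, 7.45, 17.27, 27.09, 36.91]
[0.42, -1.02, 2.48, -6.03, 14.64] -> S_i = 0.42*(-2.43)^i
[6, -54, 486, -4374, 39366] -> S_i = 6*-9^i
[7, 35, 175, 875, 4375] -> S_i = 7*5^i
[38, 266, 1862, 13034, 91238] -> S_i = 38*7^i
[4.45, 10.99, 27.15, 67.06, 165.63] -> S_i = 4.45*2.47^i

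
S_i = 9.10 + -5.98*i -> [9.1, 3.12, -2.86, -8.84, -14.82]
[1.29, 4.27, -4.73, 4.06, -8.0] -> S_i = Random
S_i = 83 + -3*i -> [83, 80, 77, 74, 71]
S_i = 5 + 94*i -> [5, 99, 193, 287, 381]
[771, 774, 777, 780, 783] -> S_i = 771 + 3*i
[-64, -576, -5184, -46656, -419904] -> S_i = -64*9^i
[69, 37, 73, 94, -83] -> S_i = Random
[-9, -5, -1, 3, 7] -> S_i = -9 + 4*i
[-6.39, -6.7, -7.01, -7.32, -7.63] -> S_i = -6.39 + -0.31*i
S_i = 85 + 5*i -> [85, 90, 95, 100, 105]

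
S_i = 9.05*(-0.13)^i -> [9.05, -1.18, 0.15, -0.02, 0.0]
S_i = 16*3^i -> [16, 48, 144, 432, 1296]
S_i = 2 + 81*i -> [2, 83, 164, 245, 326]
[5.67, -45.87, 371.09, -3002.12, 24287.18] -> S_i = 5.67*(-8.09)^i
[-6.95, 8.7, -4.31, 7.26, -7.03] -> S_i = Random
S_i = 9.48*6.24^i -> [9.48, 59.16, 369.13, 2303.36, 14372.98]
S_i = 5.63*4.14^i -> [5.63, 23.31, 96.5, 399.49, 1653.9]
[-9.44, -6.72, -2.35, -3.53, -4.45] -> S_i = Random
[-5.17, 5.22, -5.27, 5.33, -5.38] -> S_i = -5.17*(-1.01)^i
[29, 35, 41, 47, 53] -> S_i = 29 + 6*i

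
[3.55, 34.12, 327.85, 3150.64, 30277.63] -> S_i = 3.55*9.61^i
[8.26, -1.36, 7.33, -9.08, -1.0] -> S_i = Random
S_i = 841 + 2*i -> [841, 843, 845, 847, 849]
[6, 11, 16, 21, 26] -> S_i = 6 + 5*i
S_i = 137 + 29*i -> [137, 166, 195, 224, 253]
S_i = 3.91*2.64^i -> [3.91, 10.32, 27.25, 71.94, 189.93]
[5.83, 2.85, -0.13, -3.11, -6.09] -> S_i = 5.83 + -2.98*i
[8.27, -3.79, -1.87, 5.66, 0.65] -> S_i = Random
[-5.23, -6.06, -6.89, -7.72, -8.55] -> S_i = -5.23 + -0.83*i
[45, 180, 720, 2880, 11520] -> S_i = 45*4^i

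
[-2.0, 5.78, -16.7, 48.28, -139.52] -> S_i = -2.00*(-2.89)^i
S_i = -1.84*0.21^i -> [-1.84, -0.39, -0.08, -0.02, -0.0]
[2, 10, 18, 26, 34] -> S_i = 2 + 8*i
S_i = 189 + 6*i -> [189, 195, 201, 207, 213]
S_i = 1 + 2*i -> [1, 3, 5, 7, 9]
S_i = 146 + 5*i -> [146, 151, 156, 161, 166]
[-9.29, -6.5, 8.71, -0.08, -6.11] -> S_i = Random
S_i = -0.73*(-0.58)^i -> [-0.73, 0.42, -0.25, 0.14, -0.08]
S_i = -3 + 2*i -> [-3, -1, 1, 3, 5]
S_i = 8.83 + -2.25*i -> [8.83, 6.58, 4.33, 2.08, -0.17]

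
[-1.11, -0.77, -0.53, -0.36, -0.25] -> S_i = -1.11*0.69^i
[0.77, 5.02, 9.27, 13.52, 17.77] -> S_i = 0.77 + 4.25*i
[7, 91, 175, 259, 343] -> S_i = 7 + 84*i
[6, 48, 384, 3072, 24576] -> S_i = 6*8^i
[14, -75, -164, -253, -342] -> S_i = 14 + -89*i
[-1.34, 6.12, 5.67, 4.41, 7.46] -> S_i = Random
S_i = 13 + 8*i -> [13, 21, 29, 37, 45]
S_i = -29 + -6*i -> [-29, -35, -41, -47, -53]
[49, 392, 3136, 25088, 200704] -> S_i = 49*8^i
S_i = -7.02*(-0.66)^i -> [-7.02, 4.63, -3.06, 2.02, -1.33]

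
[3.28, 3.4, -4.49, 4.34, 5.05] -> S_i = Random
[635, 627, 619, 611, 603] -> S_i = 635 + -8*i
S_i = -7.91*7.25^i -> [-7.91, -57.35, -415.77, -3014.33, -21853.88]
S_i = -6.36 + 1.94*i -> [-6.36, -4.42, -2.48, -0.54, 1.4]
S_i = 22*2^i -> [22, 44, 88, 176, 352]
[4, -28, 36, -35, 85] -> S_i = Random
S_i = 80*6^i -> [80, 480, 2880, 17280, 103680]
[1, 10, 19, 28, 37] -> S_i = 1 + 9*i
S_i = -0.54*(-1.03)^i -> [-0.54, 0.56, -0.57, 0.59, -0.61]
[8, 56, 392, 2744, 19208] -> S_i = 8*7^i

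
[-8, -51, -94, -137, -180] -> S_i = -8 + -43*i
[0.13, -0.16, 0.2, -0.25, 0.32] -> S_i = 0.13*(-1.25)^i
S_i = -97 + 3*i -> [-97, -94, -91, -88, -85]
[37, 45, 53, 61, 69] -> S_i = 37 + 8*i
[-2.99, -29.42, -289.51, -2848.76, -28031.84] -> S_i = -2.99*9.84^i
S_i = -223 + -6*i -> [-223, -229, -235, -241, -247]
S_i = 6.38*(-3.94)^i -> [6.38, -25.14, 99.04, -390.22, 1537.47]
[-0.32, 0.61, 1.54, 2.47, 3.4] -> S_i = -0.32 + 0.93*i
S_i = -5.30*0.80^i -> [-5.3, -4.24, -3.39, -2.71, -2.17]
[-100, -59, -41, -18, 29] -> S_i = Random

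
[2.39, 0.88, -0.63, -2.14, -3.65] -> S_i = 2.39 + -1.51*i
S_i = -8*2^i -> [-8, -16, -32, -64, -128]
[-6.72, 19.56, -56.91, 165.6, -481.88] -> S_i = -6.72*(-2.91)^i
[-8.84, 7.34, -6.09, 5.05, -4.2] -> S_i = -8.84*(-0.83)^i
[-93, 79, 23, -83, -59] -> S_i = Random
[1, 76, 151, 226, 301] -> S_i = 1 + 75*i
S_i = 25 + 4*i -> [25, 29, 33, 37, 41]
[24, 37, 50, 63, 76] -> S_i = 24 + 13*i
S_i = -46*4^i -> [-46, -184, -736, -2944, -11776]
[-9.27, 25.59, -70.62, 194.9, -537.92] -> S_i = -9.27*(-2.76)^i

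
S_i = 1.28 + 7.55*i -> [1.28, 8.83, 16.38, 23.93, 31.48]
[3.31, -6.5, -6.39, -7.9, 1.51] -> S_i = Random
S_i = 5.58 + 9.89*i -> [5.58, 15.47, 25.36, 35.25, 45.14]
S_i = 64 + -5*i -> [64, 59, 54, 49, 44]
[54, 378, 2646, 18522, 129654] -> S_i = 54*7^i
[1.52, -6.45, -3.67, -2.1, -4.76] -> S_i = Random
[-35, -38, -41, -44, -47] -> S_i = -35 + -3*i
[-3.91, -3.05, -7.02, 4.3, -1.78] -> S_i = Random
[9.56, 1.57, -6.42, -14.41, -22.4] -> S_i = 9.56 + -7.99*i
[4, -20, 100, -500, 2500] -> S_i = 4*-5^i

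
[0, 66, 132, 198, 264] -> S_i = 0 + 66*i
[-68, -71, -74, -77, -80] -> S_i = -68 + -3*i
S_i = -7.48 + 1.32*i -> [-7.48, -6.16, -4.84, -3.52, -2.2]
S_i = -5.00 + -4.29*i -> [-5.0, -9.29, -13.58, -17.87, -22.16]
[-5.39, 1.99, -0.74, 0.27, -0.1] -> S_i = -5.39*(-0.37)^i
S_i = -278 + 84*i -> [-278, -194, -110, -26, 58]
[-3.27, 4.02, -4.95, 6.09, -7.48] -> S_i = -3.27*(-1.23)^i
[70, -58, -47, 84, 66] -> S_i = Random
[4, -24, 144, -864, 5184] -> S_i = 4*-6^i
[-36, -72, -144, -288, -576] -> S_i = -36*2^i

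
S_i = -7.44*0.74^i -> [-7.44, -5.51, -4.07, -3.01, -2.23]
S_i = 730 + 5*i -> [730, 735, 740, 745, 750]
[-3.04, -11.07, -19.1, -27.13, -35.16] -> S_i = -3.04 + -8.03*i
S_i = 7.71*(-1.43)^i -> [7.71, -11.03, 15.77, -22.55, 32.24]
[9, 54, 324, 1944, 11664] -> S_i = 9*6^i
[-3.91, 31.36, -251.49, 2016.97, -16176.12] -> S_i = -3.91*(-8.02)^i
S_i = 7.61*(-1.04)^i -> [7.61, -7.91, 8.23, -8.56, 8.9]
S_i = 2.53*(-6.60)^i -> [2.53, -16.7, 110.21, -727.36, 4800.61]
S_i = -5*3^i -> [-5, -15, -45, -135, -405]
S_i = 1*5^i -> [1, 5, 25, 125, 625]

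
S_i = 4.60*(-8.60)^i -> [4.6, -39.56, 340.22, -2925.86, 25162.38]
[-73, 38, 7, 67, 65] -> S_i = Random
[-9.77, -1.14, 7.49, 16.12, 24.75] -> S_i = -9.77 + 8.63*i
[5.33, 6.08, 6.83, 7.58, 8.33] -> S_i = 5.33 + 0.75*i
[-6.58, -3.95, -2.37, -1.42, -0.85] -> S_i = -6.58*0.60^i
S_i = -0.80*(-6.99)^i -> [-0.8, 5.59, -39.09, 273.23, -1909.85]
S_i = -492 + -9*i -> [-492, -501, -510, -519, -528]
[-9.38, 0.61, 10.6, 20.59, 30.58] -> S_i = -9.38 + 9.99*i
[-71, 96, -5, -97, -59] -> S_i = Random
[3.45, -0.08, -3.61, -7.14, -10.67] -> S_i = 3.45 + -3.53*i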